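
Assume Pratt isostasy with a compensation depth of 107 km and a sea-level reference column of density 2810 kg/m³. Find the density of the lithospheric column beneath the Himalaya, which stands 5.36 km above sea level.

Pratt balance: ρ_ref D = ρ (D + h).
ρ = ρ_ref D/(D + h) = 2810 × 107 km/(107 km + 5.36 km) = 2680 kg/m³.

2680 kg/m³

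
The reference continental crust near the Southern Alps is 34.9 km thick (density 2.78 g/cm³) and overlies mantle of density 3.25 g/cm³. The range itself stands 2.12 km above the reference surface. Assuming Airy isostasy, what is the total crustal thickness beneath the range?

Root depth r = h ρ_c / (ρ_m − ρ_c) = 2.12 km × 2.78 / 0.47 = 12.54 km.
Total thickness = T + h + r = 34.9 km + 2.12 km + 12.54 km = 49.6 km.

49.6 km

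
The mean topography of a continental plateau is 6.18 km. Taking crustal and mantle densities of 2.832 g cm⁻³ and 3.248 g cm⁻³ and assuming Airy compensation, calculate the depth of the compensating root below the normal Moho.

Isostatic balance requires: the weight of the topography is balanced by the buoyancy of the root, ρ_c h = (ρ_m − ρ_c) r.
r = h · ρ_c / (ρ_m − ρ_c) = 6.18 km × 2.832 / (3.248 − 2.832) = 42.1 km.

42.1 km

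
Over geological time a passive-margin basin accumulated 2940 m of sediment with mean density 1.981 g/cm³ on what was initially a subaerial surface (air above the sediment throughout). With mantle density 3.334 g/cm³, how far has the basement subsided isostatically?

Subaerial load: s = t ρ_sed / ρ_m = 2940 m × 1.981/3.334 = 1750 m.

1750 m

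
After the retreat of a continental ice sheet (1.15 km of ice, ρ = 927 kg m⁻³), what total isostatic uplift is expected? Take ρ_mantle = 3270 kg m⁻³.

Removing the load lets mantle flow back in; uplift u satisfies ρ_ice t = ρ_m u.
u = t ρ_ice/ρ_m = 1.15 km × 927/3270 = 0.326 km.

0.326 km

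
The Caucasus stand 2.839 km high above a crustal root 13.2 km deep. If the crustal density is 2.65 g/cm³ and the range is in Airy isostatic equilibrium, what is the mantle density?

3.22 g/cm³

Airy balance: ρ_c h = (ρ_m − ρ_c) r → ρ_m = ρ_c (1 + h/r).
ρ_m = 2.65 × (1 + 2.839 km/13.2 km) = 3.22 g/cm³.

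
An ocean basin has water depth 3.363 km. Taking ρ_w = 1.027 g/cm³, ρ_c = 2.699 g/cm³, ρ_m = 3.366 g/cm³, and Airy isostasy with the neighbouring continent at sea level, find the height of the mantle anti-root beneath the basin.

8.43 km

For local isostatic compensation: replacing crust with seawater at the top is compensated by replacing crust with mantle at the base: d (ρ_c − ρ_w) = a (ρ_m − ρ_c).
a = d (ρ_c − ρ_w)/(ρ_m − ρ_c) = 3.363 km × 1.672/0.667 = 8.43 km.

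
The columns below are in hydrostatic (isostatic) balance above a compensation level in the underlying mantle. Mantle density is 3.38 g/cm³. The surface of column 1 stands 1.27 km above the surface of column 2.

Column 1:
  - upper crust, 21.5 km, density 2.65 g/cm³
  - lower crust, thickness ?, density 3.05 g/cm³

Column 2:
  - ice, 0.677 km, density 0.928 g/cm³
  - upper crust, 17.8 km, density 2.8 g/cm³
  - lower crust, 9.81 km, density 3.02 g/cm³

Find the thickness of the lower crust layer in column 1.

Take the compensation level at the base of the deeper column (depth z_c below the surface of column 1) and equate Σ ρ_i t_i down to z_c; mantle fills any gap and the z_c terms cancel.
Column 1: 21.5×2.65 + x×3.05 + (z_c − 21.5 − x)×3.38
Column 2: 1.27×0 + 0.677×0.928 + 17.8×2.8 + 9.81×3.02 + (z_c − 1.27 − 28.287)×3.38
The z_c×3.38 term appears on both sides and cancels. Collect the known terms of each column as K = Σ(ρt)_known − 3.38 × (depth of known layers): K_1 = 56.975 − 3.38×21.5 = −15.695; K_2 = 80.094456 − 3.38×(1.27 + 28.287) = −19.808204.
Balance: K_1 − x×(3.38 − 3.05) = K_2, so x = (K_1 − K_2)/(3.38 − 3.05) = 4.1132/0.33 = 12.5 km.

12.5 km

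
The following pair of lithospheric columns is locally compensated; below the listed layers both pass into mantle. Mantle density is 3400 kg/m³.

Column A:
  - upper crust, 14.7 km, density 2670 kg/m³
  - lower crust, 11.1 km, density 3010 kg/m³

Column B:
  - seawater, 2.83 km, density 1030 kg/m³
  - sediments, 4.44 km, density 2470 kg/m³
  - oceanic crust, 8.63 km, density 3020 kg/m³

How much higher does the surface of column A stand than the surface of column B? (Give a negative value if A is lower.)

For any compensation level in the mantle, the mantle terms cancel and isostasy reduces to e = (Σt_A − Σt_B) − (Σ(ρt)_A − Σ(ρt)_B) / ρ_m.
Σt_A = 25.8 km; Σt_B = 15.9 km; Σ(ρt)_A = 72660; Σ(ρt)_B = 39944.3 (in km·kg/m³).
e = (25.8 − 15.9) − (72660 − 39944.3) / 3400 = 0.278 km.

0.278 km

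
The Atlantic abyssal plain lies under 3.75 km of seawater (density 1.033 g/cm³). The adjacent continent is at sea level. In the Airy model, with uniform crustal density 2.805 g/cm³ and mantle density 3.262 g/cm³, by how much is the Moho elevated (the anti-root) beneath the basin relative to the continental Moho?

14.5 km

Isostatic balance requires: replacing crust with seawater at the top is compensated by replacing crust with mantle at the base: d (ρ_c − ρ_w) = a (ρ_m − ρ_c).
a = d (ρ_c − ρ_w)/(ρ_m − ρ_c) = 3.75 km × 1.772/0.457 = 14.5 km.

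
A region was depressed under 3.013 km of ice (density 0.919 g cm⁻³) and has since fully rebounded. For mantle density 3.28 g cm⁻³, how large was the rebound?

0.844 km

Removing the load lets mantle flow back in; uplift u satisfies ρ_ice t = ρ_m u.
u = t ρ_ice/ρ_m = 3.013 km × 0.919/3.28 = 0.844 km.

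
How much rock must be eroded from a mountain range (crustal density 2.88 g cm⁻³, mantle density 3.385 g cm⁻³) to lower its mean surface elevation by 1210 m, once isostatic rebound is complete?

8110 m

Net drop Δ = e − u = e − e ρ_c/ρ_m = e (ρ_m − ρ_c)/ρ_m.
e = Δ ρ_m/(ρ_m − ρ_c) = 1210 m × 3.385/0.505 = 8110 m.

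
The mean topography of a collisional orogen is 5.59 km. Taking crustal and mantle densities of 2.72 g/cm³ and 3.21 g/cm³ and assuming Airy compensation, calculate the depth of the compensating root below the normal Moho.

31 km

In Airy isostatic equilibrium: the weight of the topography is balanced by the buoyancy of the root, ρ_c h = (ρ_m − ρ_c) r.
r = h · ρ_c / (ρ_m − ρ_c) = 5.59 km × 2.72 / (3.21 − 2.72) = 31 km.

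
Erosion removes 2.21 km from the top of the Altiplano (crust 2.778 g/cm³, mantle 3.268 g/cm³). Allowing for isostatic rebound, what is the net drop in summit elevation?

Rebound u = e ρ_c/ρ_m = 2.21 km × 2.778/3.268 = 1.879 km.
Net surface drop = e − u = 2.21 km − 1.879 km = e (ρ_m − ρ_c)/ρ_m = 0.331 km.

0.331 km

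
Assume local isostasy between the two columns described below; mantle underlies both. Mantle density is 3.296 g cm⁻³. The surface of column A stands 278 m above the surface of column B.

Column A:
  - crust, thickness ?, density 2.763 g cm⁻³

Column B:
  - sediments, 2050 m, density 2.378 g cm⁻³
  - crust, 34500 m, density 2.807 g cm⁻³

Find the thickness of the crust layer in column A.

36900 m

Take the compensation level at the base of the deeper column (depth z_c below the surface of column A) and equate Σ ρ_i t_i down to z_c; mantle fills any gap and the z_c terms cancel.
Column A: x×2.763 + (z_c − 0 − x)×3.296
Column B: 278×0 + 2050×2.378 + 34500×2.807 + (z_c − 278 − 36550)×3.296
The z_c×3.296 term appears on both sides and cancels. Collect the known terms of each column as K = Σ(ρt)_known − 3.296 × (depth of known layers): K_A = 0 − 3.296×0 = 0; K_B = 101716.4 − 3.296×(278 + 36550) = −19668.688.
Balance: K_A − x×(3.296 − 2.763) = K_B, so x = (K_A − K_B)/(3.296 − 2.763) = 19668.7/0.533 = 36900 m.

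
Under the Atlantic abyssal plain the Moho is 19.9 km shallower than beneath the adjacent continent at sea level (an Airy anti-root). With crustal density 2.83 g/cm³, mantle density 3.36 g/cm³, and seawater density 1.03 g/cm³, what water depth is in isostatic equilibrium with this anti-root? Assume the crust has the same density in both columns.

Replacing a thickness d of crust by seawater at the top must be balanced by replacing crust with mantle at the base: d (ρ_c − ρ_w) = a (ρ_m − ρ_c).
d = a (ρ_m − ρ_c)/(ρ_c − ρ_w) = 19.9 km × 0.53/1.8 = 5.86 km.

5.86 km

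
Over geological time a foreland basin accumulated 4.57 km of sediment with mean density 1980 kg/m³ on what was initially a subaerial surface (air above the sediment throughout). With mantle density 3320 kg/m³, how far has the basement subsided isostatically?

2.73 km

Subaerial load: s = t ρ_sed / ρ_m = 4.57 km × 1980/3320 = 2.73 km.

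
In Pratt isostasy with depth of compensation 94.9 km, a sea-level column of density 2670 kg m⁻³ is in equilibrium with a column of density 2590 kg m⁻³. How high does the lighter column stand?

ρ_ref D = ρ (D + h) → h = D (ρ_ref − ρ)/ρ.
h = 94.9 km × (2670 − 2590)/2590 = 2.93 km.

2.93 km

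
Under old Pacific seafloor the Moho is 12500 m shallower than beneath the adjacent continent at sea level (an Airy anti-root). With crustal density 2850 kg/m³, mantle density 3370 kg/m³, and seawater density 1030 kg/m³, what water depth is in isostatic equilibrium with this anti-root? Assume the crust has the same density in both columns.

3570 m

Replacing a thickness d of crust by seawater at the top must be balanced by replacing crust with mantle at the base: d (ρ_c − ρ_w) = a (ρ_m − ρ_c).
d = a (ρ_m − ρ_c)/(ρ_c − ρ_w) = 12500 m × 520/1820 = 3570 m.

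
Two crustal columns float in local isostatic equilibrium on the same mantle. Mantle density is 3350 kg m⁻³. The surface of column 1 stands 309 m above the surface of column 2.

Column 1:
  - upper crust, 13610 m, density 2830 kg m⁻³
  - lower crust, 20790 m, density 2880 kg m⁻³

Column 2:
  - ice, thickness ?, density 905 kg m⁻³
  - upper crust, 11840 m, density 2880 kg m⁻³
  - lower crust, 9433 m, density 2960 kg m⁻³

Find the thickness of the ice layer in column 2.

Take the compensation level at the base of the deeper column (depth z_c below the surface of column 1) and equate Σ ρ_i t_i down to z_c; mantle fills any gap and the z_c terms cancel.
Column 1: 13610×2830 + 20790×2880 + (z_c − 34400)×3350
Column 2: 309×0 + x×905 + 11840×2880 + 9433×2960 + (z_c − 309 − 21273 − x)×3350
The z_c×3350 term appears on both sides and cancels. Collect the known terms of each column as K = Σ(ρt)_known − 3350 × (depth of known layers): K_1 = 98391500 − 3350×34400 = −16848500; K_2 = 62020880 − 3350×(309 + 21273) = −10278820.
Balance: K_1 = K_2 − x×(3350 − 905), so x = (K_2 − K_1)/(3350 − 905) = 6569680/2445 = 2690 m.

2690 m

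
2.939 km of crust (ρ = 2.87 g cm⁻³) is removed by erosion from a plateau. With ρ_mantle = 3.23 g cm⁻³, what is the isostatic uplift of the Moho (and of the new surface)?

Unloading: uplift u = e ρ_c/ρ_m = 2.939 km × 2.87/3.23 = 2.61 km.

2.61 km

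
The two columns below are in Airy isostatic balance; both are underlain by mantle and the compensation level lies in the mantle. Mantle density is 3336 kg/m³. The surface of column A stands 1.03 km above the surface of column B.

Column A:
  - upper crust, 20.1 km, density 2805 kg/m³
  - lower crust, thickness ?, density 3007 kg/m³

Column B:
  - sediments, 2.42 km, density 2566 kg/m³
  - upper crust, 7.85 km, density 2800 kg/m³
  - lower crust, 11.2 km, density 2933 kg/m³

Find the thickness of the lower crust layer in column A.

10.2 km

Take the compensation level at the base of the deeper column (depth z_c below the surface of column A) and equate Σ ρ_i t_i down to z_c; mantle fills any gap and the z_c terms cancel.
Column A: 20.1×2805 + x×3007 + (z_c − 20.1 − x)×3336
Column B: 1.03×0 + 2.42×2566 + 7.85×2800 + 11.2×2933 + (z_c − 1.03 − 21.47)×3336
The z_c×3336 term appears on both sides and cancels. Collect the known terms of each column as K = Σ(ρt)_known − 3336 × (depth of known layers): K_A = 56380.5 − 3336×20.1 = −10673.1; K_B = 61039.32 − 3336×(1.03 + 21.47) = −14020.68.
Balance: K_A − x×(3336 − 3007) = K_B, so x = (K_A − K_B)/(3336 − 3007) = 3347.58/329 = 10.2 km.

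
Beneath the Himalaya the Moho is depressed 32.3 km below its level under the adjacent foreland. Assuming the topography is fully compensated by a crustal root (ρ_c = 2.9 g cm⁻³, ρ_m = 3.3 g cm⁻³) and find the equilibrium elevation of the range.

For local isostatic compensation: ρ_c h = (ρ_m − ρ_c) r.
h = r (ρ_m − ρ_c) / ρ_c = 32.3 km × (3.3 − 2.9) / 2.9 = 4.46 km.

4.46 km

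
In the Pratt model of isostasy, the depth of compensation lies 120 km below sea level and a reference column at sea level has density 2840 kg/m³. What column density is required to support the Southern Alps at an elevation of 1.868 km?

Pratt balance: ρ_ref D = ρ (D + h).
ρ = ρ_ref D/(D + h) = 2840 × 120 km/(120 km + 1.868 km) = 2800 kg/m³.

2800 kg/m³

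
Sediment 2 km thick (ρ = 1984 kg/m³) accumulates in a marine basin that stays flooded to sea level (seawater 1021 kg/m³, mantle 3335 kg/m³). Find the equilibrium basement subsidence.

0.832 km

Submarine loading: the sediment displaces seawater, and the subsidence is in turn flooded, so s (ρ_m − ρ_w) = t (ρ_sed − ρ_w).
s = 2 km × (1984 − 1021) / (3335 − 1021) = 0.832 km.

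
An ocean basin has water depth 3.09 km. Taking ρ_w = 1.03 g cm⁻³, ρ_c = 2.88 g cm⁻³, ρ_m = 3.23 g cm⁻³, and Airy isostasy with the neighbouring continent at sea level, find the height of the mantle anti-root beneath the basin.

16.3 km

Isostatic balance requires: replacing crust with seawater at the top is compensated by replacing crust with mantle at the base: d (ρ_c − ρ_w) = a (ρ_m − ρ_c).
a = d (ρ_c − ρ_w)/(ρ_m − ρ_c) = 3.09 km × 1.85/0.35 = 16.3 km.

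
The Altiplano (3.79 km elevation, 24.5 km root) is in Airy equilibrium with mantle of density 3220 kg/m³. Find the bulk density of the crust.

ρ_c h = (ρ_m − ρ_c) r → ρ_c (h + r) = ρ_m r → ρ_c = ρ_m r / (h + r).
ρ_c = 3220 × 24.5 km / (3.79 km + 24.5 km) = 2790 kg/m³.

2790 kg/m³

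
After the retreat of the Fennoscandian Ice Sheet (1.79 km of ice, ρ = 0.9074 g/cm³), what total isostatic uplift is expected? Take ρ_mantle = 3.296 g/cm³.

Removing the load lets mantle flow back in; uplift u satisfies ρ_ice t = ρ_m u.
u = t ρ_ice/ρ_m = 1.79 km × 0.9074/3.296 = 0.493 km.

0.493 km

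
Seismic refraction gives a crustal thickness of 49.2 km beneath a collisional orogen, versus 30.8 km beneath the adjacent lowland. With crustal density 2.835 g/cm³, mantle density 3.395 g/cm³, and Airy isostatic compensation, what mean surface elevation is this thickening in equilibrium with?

Excess crust Δ = 49.2 km − 30.8 km = 18.4 km, split between elevation h and root r with h + r = Δ.
Airy balance ρ_c h = (ρ_m − ρ_c) r gives r = h ρ_c/(ρ_m − ρ_c), so h (1 + ρ_c/(ρ_m − ρ_c)) = Δ, i.e. h = Δ (ρ_m − ρ_c)/ρ_m.
h = 18.4 km × 0.56/3.395 = 3.04 km.

3.04 km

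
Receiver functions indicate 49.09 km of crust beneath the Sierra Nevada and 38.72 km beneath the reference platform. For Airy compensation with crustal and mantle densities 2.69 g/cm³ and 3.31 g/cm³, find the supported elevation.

1.94 km

Excess crust Δ = 49.09 km − 38.72 km = 10.37 km, split between elevation h and root r with h + r = Δ.
Airy balance ρ_c h = (ρ_m − ρ_c) r gives r = h ρ_c/(ρ_m − ρ_c), so h (1 + ρ_c/(ρ_m − ρ_c)) = Δ, i.e. h = Δ (ρ_m − ρ_c)/ρ_m.
h = 10.37 km × 0.62/3.31 = 1.94 km.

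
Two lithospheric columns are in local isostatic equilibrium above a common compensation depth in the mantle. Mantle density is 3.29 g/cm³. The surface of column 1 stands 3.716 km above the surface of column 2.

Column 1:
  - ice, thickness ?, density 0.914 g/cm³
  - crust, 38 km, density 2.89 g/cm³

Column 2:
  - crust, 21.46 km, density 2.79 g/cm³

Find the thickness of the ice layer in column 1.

Take the compensation level at the base of the deeper column (depth z_c below the surface of column 1) and equate Σ ρ_i t_i down to z_c; mantle fills any gap and the z_c terms cancel.
Column 1: x×0.914 + 38×2.89 + (z_c − 38 − x)×3.29
Column 2: 3.716×0 + 21.46×2.79 + (z_c − 3.716 − 21.46)×3.29
The z_c×3.29 term appears on both sides and cancels. Collect the known terms of each column as K = Σ(ρt)_known − 3.29 × (depth of known layers): K_1 = 109.82 − 3.29×38 = −15.2; K_2 = 59.8734 − 3.29×(3.716 + 21.46) = −22.95564.
Balance: K_1 − x×(3.29 − 0.914) = K_2, so x = (K_1 − K_2)/(3.29 − 0.914) = 7.75564/2.376 = 3.26 km.

3.26 km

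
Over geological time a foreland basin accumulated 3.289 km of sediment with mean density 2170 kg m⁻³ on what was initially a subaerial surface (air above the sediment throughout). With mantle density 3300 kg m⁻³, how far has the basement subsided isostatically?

2.16 km

Subaerial load: s = t ρ_sed / ρ_m = 3.289 km × 2170/3300 = 2.16 km.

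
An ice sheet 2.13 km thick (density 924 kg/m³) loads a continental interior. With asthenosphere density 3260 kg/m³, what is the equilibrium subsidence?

For local isostatic compensation: the ice load ρ_ice t is balanced by mantle displaced below, ρ_m s.
s = t ρ_ice / ρ_m = 2.13 km × 924/3260 = 0.604 km.

0.604 km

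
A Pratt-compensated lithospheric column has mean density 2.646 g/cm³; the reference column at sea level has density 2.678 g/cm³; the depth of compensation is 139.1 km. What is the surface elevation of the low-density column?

ρ_ref D = ρ (D + h) → h = D (ρ_ref − ρ)/ρ.
h = 139.1 km × (2.678 − 2.646)/2.646 = 1.68 km.

1.68 km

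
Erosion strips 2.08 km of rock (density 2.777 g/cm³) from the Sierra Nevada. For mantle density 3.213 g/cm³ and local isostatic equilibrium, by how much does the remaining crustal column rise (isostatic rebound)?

Unloading: uplift u = e ρ_c/ρ_m = 2.08 km × 2.777/3.213 = 1.8 km.

1.8 km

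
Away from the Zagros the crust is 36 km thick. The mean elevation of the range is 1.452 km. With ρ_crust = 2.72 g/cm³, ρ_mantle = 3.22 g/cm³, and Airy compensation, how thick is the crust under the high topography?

Root depth r = h ρ_c / (ρ_m − ρ_c) = 1.452 km × 2.72 / 0.5 = 7.899 km.
Total thickness = T + h + r = 36 km + 1.452 km + 7.899 km = 45.4 km.

45.4 km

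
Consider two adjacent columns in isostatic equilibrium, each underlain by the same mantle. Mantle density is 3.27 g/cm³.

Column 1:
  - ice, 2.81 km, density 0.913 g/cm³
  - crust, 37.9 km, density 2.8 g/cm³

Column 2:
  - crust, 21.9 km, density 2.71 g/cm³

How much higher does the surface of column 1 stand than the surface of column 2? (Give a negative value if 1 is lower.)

For any compensation level in the mantle, the mantle terms cancel and isostasy reduces to e = (Σt_1 − Σt_2) − (Σ(ρt)_1 − Σ(ρt)_2) / ρ_m.
Σt_1 = 40.71 km; Σt_2 = 21.9 km; Σ(ρt)_1 = 108.68553; Σ(ρt)_2 = 59.349 (in km·g/cm³).
e = (40.71 − 21.9) − (108.68553 − 59.349) / 3.27 = 3.72 km.

3.72 km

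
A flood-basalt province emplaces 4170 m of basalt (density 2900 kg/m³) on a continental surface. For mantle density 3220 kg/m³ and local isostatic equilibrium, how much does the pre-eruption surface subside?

Subaerial loading: s = t ρ_load / ρ_m.
s = 4170 m × 2900/3220 = 3760 m.

3760 m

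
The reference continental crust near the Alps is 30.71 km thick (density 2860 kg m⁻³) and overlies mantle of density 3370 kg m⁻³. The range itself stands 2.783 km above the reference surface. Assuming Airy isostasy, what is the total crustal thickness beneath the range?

Root depth r = h ρ_c / (ρ_m − ρ_c) = 2.783 km × 2860 / 510 = 15.61 km.
Total thickness = T + h + r = 30.71 km + 2.783 km + 15.61 km = 49.1 km.

49.1 km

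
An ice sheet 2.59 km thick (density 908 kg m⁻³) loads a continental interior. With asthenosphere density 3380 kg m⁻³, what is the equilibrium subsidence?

0.696 km

Balancing pressure at the compensation depth: the ice load ρ_ice t is balanced by mantle displaced below, ρ_m s.
s = t ρ_ice / ρ_m = 2.59 km × 908/3380 = 0.696 km.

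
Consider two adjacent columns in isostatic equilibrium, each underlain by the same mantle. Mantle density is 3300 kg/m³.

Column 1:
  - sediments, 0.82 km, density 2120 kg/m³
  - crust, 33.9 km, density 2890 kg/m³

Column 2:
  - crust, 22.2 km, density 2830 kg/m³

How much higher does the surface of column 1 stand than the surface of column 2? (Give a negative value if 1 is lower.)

1.34 km

For any compensation level in the mantle, the mantle terms cancel and isostasy reduces to e = (Σt_1 − Σt_2) − (Σ(ρt)_1 − Σ(ρt)_2) / ρ_m.
Σt_1 = 34.72 km; Σt_2 = 22.2 km; Σ(ρt)_1 = 99709.4; Σ(ρt)_2 = 62826 (in km·kg/m³).
e = (34.72 − 22.2) − (99709.4 − 62826) / 3300 = 1.34 km.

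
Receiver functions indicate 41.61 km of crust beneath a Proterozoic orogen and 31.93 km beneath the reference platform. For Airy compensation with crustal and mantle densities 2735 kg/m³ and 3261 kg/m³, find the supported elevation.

1.56 km

Excess crust Δ = 41.61 km − 31.93 km = 9.68 km, split between elevation h and root r with h + r = Δ.
Airy balance ρ_c h = (ρ_m − ρ_c) r gives r = h ρ_c/(ρ_m − ρ_c), so h (1 + ρ_c/(ρ_m − ρ_c)) = Δ, i.e. h = Δ (ρ_m − ρ_c)/ρ_m.
h = 9.68 km × 526/3261 = 1.56 km.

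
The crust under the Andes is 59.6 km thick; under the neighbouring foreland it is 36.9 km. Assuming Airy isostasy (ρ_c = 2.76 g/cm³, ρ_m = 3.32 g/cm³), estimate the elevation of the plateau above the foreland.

3.83 km

Excess crust Δ = 59.6 km − 36.9 km = 22.7 km, split between elevation h and root r with h + r = Δ.
Airy balance ρ_c h = (ρ_m − ρ_c) r gives r = h ρ_c/(ρ_m − ρ_c), so h (1 + ρ_c/(ρ_m − ρ_c)) = Δ, i.e. h = Δ (ρ_m − ρ_c)/ρ_m.
h = 22.7 km × 0.56/3.32 = 3.83 km.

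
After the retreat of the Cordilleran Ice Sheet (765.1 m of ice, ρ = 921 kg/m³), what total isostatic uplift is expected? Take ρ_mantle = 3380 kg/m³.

208 m

Removing the load lets mantle flow back in; uplift u satisfies ρ_ice t = ρ_m u.
u = t ρ_ice/ρ_m = 765.1 m × 921/3380 = 208 m.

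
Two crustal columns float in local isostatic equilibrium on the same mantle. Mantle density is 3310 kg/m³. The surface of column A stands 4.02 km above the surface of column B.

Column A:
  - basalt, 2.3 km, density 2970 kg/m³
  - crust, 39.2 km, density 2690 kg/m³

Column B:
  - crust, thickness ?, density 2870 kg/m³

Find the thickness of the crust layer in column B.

26.8 km

Take the compensation level at the base of the deeper column (depth z_c below the surface of column A) and equate Σ ρ_i t_i down to z_c; mantle fills any gap and the z_c terms cancel.
Column A: 2.3×2970 + 39.2×2690 + (z_c − 41.5)×3310
Column B: 4.02×0 + x×2870 + (z_c − 4.02 − 0 − x)×3310
The z_c×3310 term appears on both sides and cancels. Collect the known terms of each column as K = Σ(ρt)_known − 3310 × (depth of known layers): K_A = 112279 − 3310×41.5 = −25086; K_B = 0 − 3310×(4.02 + 0) = −13306.2.
Balance: K_A = K_B − x×(3310 − 2870), so x = (K_B − K_A)/(3310 − 2870) = 11779.8/440 = 26.8 km.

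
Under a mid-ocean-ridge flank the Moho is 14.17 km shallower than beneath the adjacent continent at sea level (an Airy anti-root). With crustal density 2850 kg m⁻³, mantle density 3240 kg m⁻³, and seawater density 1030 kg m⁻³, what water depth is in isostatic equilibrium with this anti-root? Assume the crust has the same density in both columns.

Replacing a thickness d of crust by seawater at the top must be balanced by replacing crust with mantle at the base: d (ρ_c − ρ_w) = a (ρ_m − ρ_c).
d = a (ρ_m − ρ_c)/(ρ_c − ρ_w) = 14.17 km × 390/1820 = 3.04 km.

3.04 km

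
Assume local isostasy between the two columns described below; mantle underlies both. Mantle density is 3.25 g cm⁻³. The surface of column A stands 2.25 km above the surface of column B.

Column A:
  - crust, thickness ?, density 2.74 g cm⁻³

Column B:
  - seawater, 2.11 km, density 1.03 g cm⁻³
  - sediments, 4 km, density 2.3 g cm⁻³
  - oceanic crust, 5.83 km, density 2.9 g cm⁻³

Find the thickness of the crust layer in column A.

35 km

Take the compensation level at the base of the deeper column (depth z_c below the surface of column A) and equate Σ ρ_i t_i down to z_c; mantle fills any gap and the z_c terms cancel.
Column A: x×2.74 + (z_c − 0 − x)×3.25
Column B: 2.25×0 + 2.11×1.03 + 4×2.3 + 5.83×2.9 + (z_c − 2.25 − 11.94)×3.25
The z_c×3.25 term appears on both sides and cancels. Collect the known terms of each column as K = Σ(ρt)_known − 3.25 × (depth of known layers): K_A = 0 − 3.25×0 = 0; K_B = 28.2803 − 3.25×(2.25 + 11.94) = −17.8372.
Balance: K_A − x×(3.25 − 2.74) = K_B, so x = (K_A − K_B)/(3.25 − 2.74) = 17.8372/0.51 = 35 km.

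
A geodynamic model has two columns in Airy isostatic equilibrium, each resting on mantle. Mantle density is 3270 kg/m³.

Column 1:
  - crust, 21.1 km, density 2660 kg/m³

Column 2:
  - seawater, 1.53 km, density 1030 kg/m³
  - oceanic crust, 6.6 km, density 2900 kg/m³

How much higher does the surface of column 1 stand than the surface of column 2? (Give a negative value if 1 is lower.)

For any compensation level in the mantle, the mantle terms cancel and isostasy reduces to e = (Σt_1 − Σt_2) − (Σ(ρt)_1 − Σ(ρt)_2) / ρ_m.
Σt_1 = 21.1 km; Σt_2 = 8.13 km; Σ(ρt)_1 = 56126; Σ(ρt)_2 = 20715.9 (in km·kg/m³).
e = (21.1 − 8.13) − (56126 − 20715.9) / 3270 = 2.14 km.

2.14 km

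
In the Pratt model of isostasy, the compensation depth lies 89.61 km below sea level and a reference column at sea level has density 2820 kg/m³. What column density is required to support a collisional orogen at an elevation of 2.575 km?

2740 kg/m³

Pratt balance: ρ_ref D = ρ (D + h).
ρ = ρ_ref D/(D + h) = 2820 × 89.61 km/(89.61 km + 2.575 km) = 2740 kg/m³.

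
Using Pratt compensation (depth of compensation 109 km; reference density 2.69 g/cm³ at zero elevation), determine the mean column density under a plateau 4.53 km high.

2.58 g/cm³

Pratt balance: ρ_ref D = ρ (D + h).
ρ = ρ_ref D/(D + h) = 2.69 × 109 km/(109 km + 4.53 km) = 2.58 g/cm³.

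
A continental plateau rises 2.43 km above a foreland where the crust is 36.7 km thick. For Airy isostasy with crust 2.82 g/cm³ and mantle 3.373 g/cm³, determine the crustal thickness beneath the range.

Root depth r = h ρ_c / (ρ_m − ρ_c) = 2.43 km × 2.82 / 0.553 = 12.39 km.
Total thickness = T + h + r = 36.7 km + 2.43 km + 12.39 km = 51.5 km.

51.5 km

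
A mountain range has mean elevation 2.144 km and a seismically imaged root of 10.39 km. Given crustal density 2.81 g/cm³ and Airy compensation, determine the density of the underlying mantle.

3.39 g/cm³

Airy balance: ρ_c h = (ρ_m − ρ_c) r → ρ_m = ρ_c (1 + h/r).
ρ_m = 2.81 × (1 + 2.144 km/10.39 km) = 3.39 g/cm³.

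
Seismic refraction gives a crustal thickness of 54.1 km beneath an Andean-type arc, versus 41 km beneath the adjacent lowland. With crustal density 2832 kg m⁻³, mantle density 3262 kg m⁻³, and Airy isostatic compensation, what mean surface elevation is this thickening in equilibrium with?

1.73 km

Excess crust Δ = 54.1 km − 41 km = 13.1 km, split between elevation h and root r with h + r = Δ.
Airy balance ρ_c h = (ρ_m − ρ_c) r gives r = h ρ_c/(ρ_m − ρ_c), so h (1 + ρ_c/(ρ_m − ρ_c)) = Δ, i.e. h = Δ (ρ_m − ρ_c)/ρ_m.
h = 13.1 km × 430/3262 = 1.73 km.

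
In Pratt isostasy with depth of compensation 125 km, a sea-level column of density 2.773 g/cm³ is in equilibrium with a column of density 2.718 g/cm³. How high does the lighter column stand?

2.53 km

ρ_ref D = ρ (D + h) → h = D (ρ_ref − ρ)/ρ.
h = 125 km × (2.773 − 2.718)/2.718 = 2.53 km.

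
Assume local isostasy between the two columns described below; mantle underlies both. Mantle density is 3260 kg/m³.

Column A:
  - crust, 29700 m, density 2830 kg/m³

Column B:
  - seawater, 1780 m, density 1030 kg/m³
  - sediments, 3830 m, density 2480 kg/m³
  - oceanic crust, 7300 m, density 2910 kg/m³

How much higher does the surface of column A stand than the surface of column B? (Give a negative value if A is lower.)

1000 m

For any compensation level in the mantle, the mantle terms cancel and isostasy reduces to e = (Σt_A − Σt_B) − (Σ(ρt)_A − Σ(ρt)_B) / ρ_m.
Σt_A = 29700 m; Σt_B = 12910 m; Σ(ρt)_A = 84051000; Σ(ρt)_B = 32574800 (in m·kg/m³).
e = (29700 − 12910) − (84051000 − 32574800) / 3260 = 1000 m.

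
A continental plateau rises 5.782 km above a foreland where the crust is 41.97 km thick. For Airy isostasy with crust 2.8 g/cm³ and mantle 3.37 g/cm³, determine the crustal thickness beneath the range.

76.2 km

Root depth r = h ρ_c / (ρ_m − ρ_c) = 5.782 km × 2.8 / 0.57 = 28.4 km.
Total thickness = T + h + r = 41.97 km + 5.782 km + 28.4 km = 76.2 km.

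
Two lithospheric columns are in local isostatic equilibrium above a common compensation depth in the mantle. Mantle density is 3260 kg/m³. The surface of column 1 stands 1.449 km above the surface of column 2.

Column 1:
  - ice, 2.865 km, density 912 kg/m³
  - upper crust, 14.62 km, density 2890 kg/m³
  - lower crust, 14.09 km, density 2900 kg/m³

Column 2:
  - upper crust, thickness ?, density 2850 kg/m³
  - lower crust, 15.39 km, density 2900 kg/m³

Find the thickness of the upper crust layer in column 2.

16.9 km

Take the compensation level at the base of the deeper column (depth z_c below the surface of column 1) and equate Σ ρ_i t_i down to z_c; mantle fills any gap and the z_c terms cancel.
Column 1: 2.865×912 + 14.62×2890 + 14.09×2900 + (z_c − 31.575)×3260
Column 2: 1.449×0 + x×2850 + 15.39×2900 + (z_c − 1.449 − 15.39 − x)×3260
The z_c×3260 term appears on both sides and cancels. Collect the known terms of each column as K = Σ(ρt)_known − 3260 × (depth of known layers): K_1 = 85725.68 − 3260×31.575 = −17208.82; K_2 = 44631 − 3260×(1.449 + 15.39) = −10264.14.
Balance: K_1 = K_2 − x×(3260 − 2850), so x = (K_2 − K_1)/(3260 − 2850) = 6944.68/410 = 16.9 km.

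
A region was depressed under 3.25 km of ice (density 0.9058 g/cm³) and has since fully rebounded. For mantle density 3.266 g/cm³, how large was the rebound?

0.901 km

Removing the load lets mantle flow back in; uplift u satisfies ρ_ice t = ρ_m u.
u = t ρ_ice/ρ_m = 3.25 km × 0.9058/3.266 = 0.901 km.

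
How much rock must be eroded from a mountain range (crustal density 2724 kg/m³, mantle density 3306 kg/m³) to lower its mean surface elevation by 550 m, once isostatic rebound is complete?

Net drop Δ = e − u = e − e ρ_c/ρ_m = e (ρ_m − ρ_c)/ρ_m.
e = Δ ρ_m/(ρ_m − ρ_c) = 550 m × 3306/582 = 3120 m.

3120 m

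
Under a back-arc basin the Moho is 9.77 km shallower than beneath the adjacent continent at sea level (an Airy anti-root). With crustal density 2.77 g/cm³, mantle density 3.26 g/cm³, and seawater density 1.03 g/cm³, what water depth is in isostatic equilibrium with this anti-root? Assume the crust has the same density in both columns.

Replacing a thickness d of crust by seawater at the top must be balanced by replacing crust with mantle at the base: d (ρ_c − ρ_w) = a (ρ_m − ρ_c).
d = a (ρ_m − ρ_c)/(ρ_c − ρ_w) = 9.77 km × 0.49/1.74 = 2.75 km.

2.75 km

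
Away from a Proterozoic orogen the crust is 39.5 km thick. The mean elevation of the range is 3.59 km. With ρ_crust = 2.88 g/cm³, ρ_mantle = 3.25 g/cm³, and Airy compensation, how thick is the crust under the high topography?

Root depth r = h ρ_c / (ρ_m − ρ_c) = 3.59 km × 2.88 / 0.37 = 27.94 km.
Total thickness = T + h + r = 39.5 km + 3.59 km + 27.94 km = 71 km.

71 km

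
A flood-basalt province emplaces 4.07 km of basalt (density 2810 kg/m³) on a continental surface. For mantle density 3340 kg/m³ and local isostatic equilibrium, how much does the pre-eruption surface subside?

Subaerial loading: s = t ρ_load / ρ_m.
s = 4.07 km × 2810/3340 = 3.42 km.

3.42 km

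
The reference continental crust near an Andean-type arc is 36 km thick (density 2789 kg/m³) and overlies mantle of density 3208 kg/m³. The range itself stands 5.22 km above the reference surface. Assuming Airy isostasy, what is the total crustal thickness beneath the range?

Root depth r = h ρ_c / (ρ_m − ρ_c) = 5.22 km × 2789 / 419 = 34.75 km.
Total thickness = T + h + r = 36 km + 5.22 km + 34.75 km = 76 km.

76 km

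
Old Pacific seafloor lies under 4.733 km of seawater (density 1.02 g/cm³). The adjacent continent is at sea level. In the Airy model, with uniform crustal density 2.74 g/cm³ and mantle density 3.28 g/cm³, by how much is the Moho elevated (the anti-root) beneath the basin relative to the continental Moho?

15.1 km

Isostatic balance requires: replacing crust with seawater at the top is compensated by replacing crust with mantle at the base: d (ρ_c − ρ_w) = a (ρ_m − ρ_c).
a = d (ρ_c − ρ_w)/(ρ_m − ρ_c) = 4.733 km × 1.72/0.54 = 15.1 km.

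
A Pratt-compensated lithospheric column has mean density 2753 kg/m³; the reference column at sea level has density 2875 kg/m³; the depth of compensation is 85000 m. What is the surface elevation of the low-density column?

ρ_ref D = ρ (D + h) → h = D (ρ_ref − ρ)/ρ.
h = 85000 m × (2875 − 2753)/2753 = 3770 m.

3770 m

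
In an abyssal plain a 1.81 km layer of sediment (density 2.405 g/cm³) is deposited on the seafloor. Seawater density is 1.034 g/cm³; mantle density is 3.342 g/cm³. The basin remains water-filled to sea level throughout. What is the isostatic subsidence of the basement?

1.08 km

Submarine loading: the sediment displaces seawater, and the subsidence is in turn flooded, so s (ρ_m − ρ_w) = t (ρ_sed − ρ_w).
s = 1.81 km × (2.405 − 1.034) / (3.342 − 1.034) = 1.08 km.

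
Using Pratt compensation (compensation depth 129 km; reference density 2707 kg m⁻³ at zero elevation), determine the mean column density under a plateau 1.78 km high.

Pratt balance: ρ_ref D = ρ (D + h).
ρ = ρ_ref D/(D + h) = 2707 × 129 km/(129 km + 1.78 km) = 2670 kg m⁻³.

2670 kg m⁻³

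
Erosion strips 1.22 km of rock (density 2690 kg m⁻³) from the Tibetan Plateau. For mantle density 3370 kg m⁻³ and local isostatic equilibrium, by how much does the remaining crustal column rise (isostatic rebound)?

0.974 km

Unloading: uplift u = e ρ_c/ρ_m = 1.22 km × 2690/3370 = 0.974 km.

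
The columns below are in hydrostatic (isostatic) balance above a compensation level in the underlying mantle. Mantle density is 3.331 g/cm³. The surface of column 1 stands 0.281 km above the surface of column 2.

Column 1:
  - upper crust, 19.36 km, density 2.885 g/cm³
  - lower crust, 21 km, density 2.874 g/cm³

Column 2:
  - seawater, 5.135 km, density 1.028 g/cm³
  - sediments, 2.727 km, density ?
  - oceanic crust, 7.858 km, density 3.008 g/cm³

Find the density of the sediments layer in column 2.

2.26 g/cm³

Take the compensation level at the base of the deeper column (depth z_c below the surface of column 1) and equate Σ ρ_i t_i down to z_c; mantle fills any gap and the z_c terms cancel.
Column 1: 19.36×2.885 + 21×2.874 + (z_c − 40.36)×3.331
Column 2: 0.281×0 + 5.135×1.028 + 2.727×ρ + 7.858×3.008 + (z_c − 0.281 − 15.72)×3.331
The z_c×3.331 term appears on both sides and cancels. Collect the known terms of each column as K = Σ(ρt)_known − 3.331 × (depth of known layers): K_1 = 116.2076 − 3.331×40.36 = −18.23156; K_2 = 28.915644 − 3.331×(0.281 + 15.72) = −24.383687.
Balance: K_1 = K_2 + 2.727×ρ, so ρ = (K_1 − K_2)/2.727 = 6.15213/2.727 = 2.26 g/cm³.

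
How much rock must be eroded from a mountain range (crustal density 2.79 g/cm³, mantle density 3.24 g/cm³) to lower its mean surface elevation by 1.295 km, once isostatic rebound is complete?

9.32 km

Net drop Δ = e − u = e − e ρ_c/ρ_m = e (ρ_m − ρ_c)/ρ_m.
e = Δ ρ_m/(ρ_m − ρ_c) = 1.295 km × 3.24/0.45 = 9.32 km.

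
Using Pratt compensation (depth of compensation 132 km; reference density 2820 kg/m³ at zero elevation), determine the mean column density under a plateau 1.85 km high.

2780 kg/m³

Pratt balance: ρ_ref D = ρ (D + h).
ρ = ρ_ref D/(D + h) = 2820 × 132 km/(132 km + 1.85 km) = 2780 kg/m³.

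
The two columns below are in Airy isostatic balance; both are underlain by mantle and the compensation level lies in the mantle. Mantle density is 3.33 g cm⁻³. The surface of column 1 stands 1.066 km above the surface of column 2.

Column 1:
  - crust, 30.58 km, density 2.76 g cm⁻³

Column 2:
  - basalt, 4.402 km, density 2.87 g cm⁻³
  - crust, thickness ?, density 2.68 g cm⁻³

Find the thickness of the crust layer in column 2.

18.2 km

Take the compensation level at the base of the deeper column (depth z_c below the surface of column 1) and equate Σ ρ_i t_i down to z_c; mantle fills any gap and the z_c terms cancel.
Column 1: 30.58×2.76 + (z_c − 30.58)×3.33
Column 2: 1.066×0 + 4.402×2.87 + x×2.68 + (z_c − 1.066 − 4.402 − x)×3.33
The z_c×3.33 term appears on both sides and cancels. Collect the known terms of each column as K = Σ(ρt)_known − 3.33 × (depth of known layers): K_1 = 84.4008 − 3.33×30.58 = −17.4306; K_2 = 12.63374 − 3.33×(1.066 + 4.402) = −5.5747.
Balance: K_1 = K_2 − x×(3.33 − 2.68), so x = (K_2 − K_1)/(3.33 − 2.68) = 11.8559/0.65 = 18.2 km.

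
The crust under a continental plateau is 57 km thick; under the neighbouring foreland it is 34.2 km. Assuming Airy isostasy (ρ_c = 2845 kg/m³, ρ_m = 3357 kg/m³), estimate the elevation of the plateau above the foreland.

3.48 km

Excess crust Δ = 57 km − 34.2 km = 22.8 km, split between elevation h and root r with h + r = Δ.
Airy balance ρ_c h = (ρ_m − ρ_c) r gives r = h ρ_c/(ρ_m − ρ_c), so h (1 + ρ_c/(ρ_m − ρ_c)) = Δ, i.e. h = Δ (ρ_m − ρ_c)/ρ_m.
h = 22.8 km × 512/3357 = 3.48 km.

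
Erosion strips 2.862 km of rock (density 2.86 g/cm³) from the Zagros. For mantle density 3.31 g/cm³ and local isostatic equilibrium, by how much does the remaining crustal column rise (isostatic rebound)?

Unloading: uplift u = e ρ_c/ρ_m = 2.862 km × 2.86/3.31 = 2.47 km.

2.47 km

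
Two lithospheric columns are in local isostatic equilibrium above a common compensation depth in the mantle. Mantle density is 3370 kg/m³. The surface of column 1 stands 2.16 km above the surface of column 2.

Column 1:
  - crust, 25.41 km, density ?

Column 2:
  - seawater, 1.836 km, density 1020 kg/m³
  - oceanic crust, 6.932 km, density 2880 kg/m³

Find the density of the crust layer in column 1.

Take the compensation level at the base of the deeper column (depth z_c below the surface of column 1) and equate Σ ρ_i t_i down to z_c; mantle fills any gap and the z_c terms cancel.
Column 1: 25.41×ρ + (z_c − 25.41)×3370
Column 2: 2.16×0 + 1.836×1020 + 6.932×2880 + (z_c − 2.16 − 8.768)×3370
The z_c×3370 term appears on both sides and cancels. Collect the known terms of each column as K = Σ(ρt)_known − 3370 × (depth of known layers): K_1 = 0 − 3370×25.41 = −85631.7; K_2 = 21836.88 − 3370×(2.16 + 8.768) = −14990.48.
Balance: K_1 + 25.41×ρ = K_2, so ρ = (K_2 − K_1)/25.41 = 70641.2/25.41 = 2780 kg/m³.

2780 kg/m³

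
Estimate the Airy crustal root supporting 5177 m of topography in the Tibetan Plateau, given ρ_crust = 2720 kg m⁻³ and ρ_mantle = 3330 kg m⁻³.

Equating mass per unit area of the two columns: the weight of the topography is balanced by the buoyancy of the root, ρ_c h = (ρ_m − ρ_c) r.
r = h · ρ_c / (ρ_m − ρ_c) = 5177 m × 2720 / (3330 − 2720) = 23100 m.

23100 m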